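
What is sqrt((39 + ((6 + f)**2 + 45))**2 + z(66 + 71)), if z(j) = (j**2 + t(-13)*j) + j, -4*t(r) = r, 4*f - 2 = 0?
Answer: sqrt(564645)/4 ≈ 187.86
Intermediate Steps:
f = 1/2 (f = 1/2 + (1/4)*0 = 1/2 + 0 = 1/2 ≈ 0.50000)
t(r) = -r/4
z(j) = j**2 + 17*j/4 (z(j) = (j**2 + (-1/4*(-13))*j) + j = (j**2 + 13*j/4) + j = j**2 + 17*j/4)
sqrt((39 + ((6 + f)**2 + 45))**2 + z(66 + 71)) = sqrt((39 + ((6 + 1/2)**2 + 45))**2 + (66 + 71)*(17 + 4*(66 + 71))/4) = sqrt((39 + ((13/2)**2 + 45))**2 + (1/4)*137*(17 + 4*137)) = sqrt((39 + (169/4 + 45))**2 + (1/4)*137*(17 + 548)) = sqrt((39 + 349/4)**2 + (1/4)*137*565) = sqrt((505/4)**2 + 77405/4) = sqrt(255025/16 + 77405/4) = sqrt(564645/16) = sqrt(564645)/4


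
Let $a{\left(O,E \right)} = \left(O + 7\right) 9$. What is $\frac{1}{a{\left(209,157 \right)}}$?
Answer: $\frac{1}{1944} \approx 0.0005144$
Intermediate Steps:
$a{\left(O,E \right)} = 63 + 9 O$ ($a{\left(O,E \right)} = \left(7 + O\right) 9 = 63 + 9 O$)
$\frac{1}{a{\left(209,157 \right)}} = \frac{1}{63 + 9 \cdot 209} = \frac{1}{63 + 1881} = \frac{1}{1944}$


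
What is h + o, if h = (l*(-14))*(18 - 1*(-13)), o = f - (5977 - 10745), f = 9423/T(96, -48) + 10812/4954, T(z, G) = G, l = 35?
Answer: -420738465/39632 ≈ -10616.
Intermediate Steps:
f = -7693761/39632 (f = 9423/(-48) + 10812/4954 = 9423*(-1/48) + 10812*(1/4954) = -3141/16 + 5406/2477 = -7693761/39632 ≈ -194.13)
o = 181271615/39632 (o = -7693761/39632 - (5977 - 10745) = -7693761/39632 - 1*(-4768) = -7693761/39632 + 4768 = 181271615/39632 ≈ 4573.9)
h = -15190 (h = (35*(-14))*(18 - 1*(-13)) = -490*(18 + 13) = -490*31 = -15190)
h + o = -15190 + 181271615/39632 = -420738465/39632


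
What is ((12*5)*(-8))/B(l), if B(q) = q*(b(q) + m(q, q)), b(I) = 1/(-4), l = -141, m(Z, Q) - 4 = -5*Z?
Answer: 128/26649 ≈ 0.0048032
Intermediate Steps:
m(Z, Q) = 4 - 5*Z
b(I) = -1/4
B(q) = q*(15/4 - 5*q) (B(q) = q*(-1/4 + (4 - 5*q)) = q*(15/4 - 5*q))
((12*5)*(-8))/B(l) = ((12*5)*(-8))/(((5/4)*(-141)*(3 - 4*(-141)))) = (60*(-8))/(((5/4)*(-141)*(3 + 564))) = -480/((5/4)*(-141)*567) = -480/(-399735/4) = -480*(-4/399735) = 128/26649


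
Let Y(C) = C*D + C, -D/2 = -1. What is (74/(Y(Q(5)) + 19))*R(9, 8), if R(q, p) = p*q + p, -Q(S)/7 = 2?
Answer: -5920/23 ≈ -257.39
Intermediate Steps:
D = 2 (D = -2*(-1) = 2)
Q(S) = -14 (Q(S) = -7*2 = -14)
Y(C) = 3*C (Y(C) = C*2 + C = 2*C + C = 3*C)
R(q, p) = p + p*q
(74/(Y(Q(5)) + 19))*R(9, 8) = (74/(3*(-14) + 19))*(8*(1 + 9)) = (74/(-42 + 19))*(8*10) = (74/(-23))*80 = -1/23*74*80 = -74/23*80 = -5920/23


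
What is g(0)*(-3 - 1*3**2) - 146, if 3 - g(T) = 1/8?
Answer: -361/2 ≈ -180.50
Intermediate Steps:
g(T) = 23/8 (g(T) = 3 - 1/8 = 23/8)
g(0)*(-3 - 1*3**2) - 146 = 23*(-3 - 1*3**2)/8 - 146 = 23*(-3 - 1*9)/8 - 146 = 23*(-3 - 9)/8 - 146 = (23/8)*(-12) - 146 = -69/2 - 146 = -361/2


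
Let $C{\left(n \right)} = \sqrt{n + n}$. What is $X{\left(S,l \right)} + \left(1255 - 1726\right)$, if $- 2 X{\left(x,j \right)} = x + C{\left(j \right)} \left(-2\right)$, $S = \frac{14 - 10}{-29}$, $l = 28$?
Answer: $- \frac{13657}{29} + 2 \sqrt{14} \approx -463.45$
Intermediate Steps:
$C{\left(n \right)} = \sqrt{2} \sqrt{n}$ ($C{\left(n \right)} = \sqrt{2 n} = \sqrt{2} \sqrt{n}$)
$S = - \frac{4}{29}$ ($S = \left(14 - 10\right) \left(- \frac{1}{29}\right) = 4 \left(- \frac{1}{29}\right) = - \frac{4}{29} \approx -0.13793$)
$X{\left(x,j \right)} = - \frac{x}{2} + \sqrt{2} \sqrt{j}$ ($X{\left(x,j \right)} = - \frac{x + \sqrt{2} \sqrt{j} \left(-2\right)}{2} = - \frac{x - 2 \sqrt{2} \sqrt{j}}{2} = - \frac{x}{2} + \sqrt{2} \sqrt{j}$)
$X{\left(S,l \right)} + \left(1255 - 1726\right) = \left(\left(- \frac{1}{2}\right) \left(- \frac{4}{29}\right) + \sqrt{2} \sqrt{28}\right) + \left(1255 - 1726\right) = \left(\frac{2}{29} + \sqrt{2} \cdot 2 \sqrt{7}\right) - 471 = \left(\frac{2}{29} + 2 \sqrt{14}\right) - 471 = - \frac{13657}{29} + 2 \sqrt{14}$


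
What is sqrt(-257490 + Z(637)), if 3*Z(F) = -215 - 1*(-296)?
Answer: 3*I*sqrt(28607) ≈ 507.41*I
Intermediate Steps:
Z(F) = 27 (Z(F) = (-215 - 1*(-296))/3 = (-215 + 296)/3 = (1/3)*81 = 27)
sqrt(-257490 + Z(637)) = sqrt(-257490 + 27) = sqrt(-257463) = 3*I*sqrt(28607)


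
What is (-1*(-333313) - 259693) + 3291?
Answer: 76911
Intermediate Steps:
(-1*(-333313) - 259693) + 3291 = (333313 - 259693) + 3291 = 73620 + 3291 = 76911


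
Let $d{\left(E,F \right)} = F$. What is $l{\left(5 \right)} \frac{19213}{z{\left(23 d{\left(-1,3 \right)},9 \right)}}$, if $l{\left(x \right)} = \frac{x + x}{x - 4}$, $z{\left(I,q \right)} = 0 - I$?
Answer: $- \frac{192130}{69} \approx -2784.5$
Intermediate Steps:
$z{\left(I,q \right)} = - I$
$l{\left(x \right)} = \frac{2 x}{-4 + x}$
$l{\left(5 \right)} \frac{19213}{z{\left(23 d{\left(-1,3 \right)},9 \right)}} = 2 \cdot 5 \frac{1}{-4 + 5} \frac{19213}{\left(-1\right) 23 \cdot 3} = 2 \cdot 5 \cdot 1^{-1} \frac{19213}{\left(-1\right) 69} = 2 \cdot 5 \cdot 1 \frac{19213}{-69} = 10 \cdot 19213 \left(- \frac{1}{69}\right) = 10 \left(- \frac{19213}{69}\right) = - \frac{192130}{69}$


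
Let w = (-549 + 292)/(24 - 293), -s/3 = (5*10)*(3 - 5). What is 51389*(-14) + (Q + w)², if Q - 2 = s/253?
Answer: -3332218355904829/4631755249 ≈ -7.1943e+5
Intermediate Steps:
s = 300 (s = -3*5*10*(3 - 5) = -150*(-2) = -3*(-100) = 300)
Q = 806/253 (Q = 2 + 300/253 = 806/253 ≈ 3.1858)
w = 257/269 (w = -257/(-269) = -257*(-1/269) = 257/269 ≈ 0.95539)
51389*(-14) + (Q + w)² = 51389*(-14) + (806/253 + 257/269)² = -719446 + (281835/68057)² = -719446 + 79430967225/4631755249 = -3332218355904829/4631755249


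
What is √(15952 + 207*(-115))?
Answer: I*√7853 ≈ 88.617*I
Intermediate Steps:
√(15952 + 207*(-115)) = √(15952 - 23805) = √(-7853) = I*√7853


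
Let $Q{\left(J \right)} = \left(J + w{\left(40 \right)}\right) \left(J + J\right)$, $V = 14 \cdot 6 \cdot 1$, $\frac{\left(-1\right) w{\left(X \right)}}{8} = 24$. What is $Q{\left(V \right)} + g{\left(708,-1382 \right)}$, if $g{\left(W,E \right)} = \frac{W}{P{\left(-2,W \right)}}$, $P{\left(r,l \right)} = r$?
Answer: $-18498$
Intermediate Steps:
$w{\left(X \right)} = -192$ ($w{\left(X \right)} = \left(-8\right) 24 = -192$)
$V = 84$ ($V = 84 \cdot 1 = 84$)
$g{\left(W,E \right)} = - \frac{W}{2}$ ($g{\left(W,E \right)} = \frac{W}{-2} = W \left(- \frac{1}{2}\right) = - \frac{W}{2}$)
$Q{\left(J \right)} = 2 J \left(-192 + J\right)$ ($Q{\left(J \right)} = \left(J - 192\right) \left(J + J\right) = \left(-192 + J\right) 2 J = 2 J \left(-192 + J\right)$)
$Q{\left(V \right)} + g{\left(708,-1382 \right)} = 2 \cdot 84 \left(-192 + 84\right) - 354 = 2 \cdot 84 \left(-108\right) - 354 = -18144 - 354 = -18498$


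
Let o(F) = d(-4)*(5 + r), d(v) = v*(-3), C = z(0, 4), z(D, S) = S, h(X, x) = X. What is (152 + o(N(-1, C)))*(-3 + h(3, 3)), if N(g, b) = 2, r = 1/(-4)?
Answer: 0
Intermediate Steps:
r = -¼ ≈ -0.25000
C = 4
d(v) = -3*v
o(F) = 57 (o(F) = (-3*(-4))*(5 - ¼) = 12*(19/4) = 57)
(152 + o(N(-1, C)))*(-3 + h(3, 3)) = (152 + 57)*(-3 + 3) = 209*0 = 0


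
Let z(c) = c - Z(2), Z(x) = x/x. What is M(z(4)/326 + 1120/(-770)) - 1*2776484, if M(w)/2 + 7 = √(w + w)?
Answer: -2776498 + 2*I*√9293119/1793 ≈ -2.7765e+6 + 3.4004*I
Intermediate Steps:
Z(x) = 1
z(c) = -1 + c (z(c) = c - 1*1 = c - 1 = -1 + c)
M(w) = -14 + 2*√2*√w (M(w) = -14 + 2*√(w + w) = -14 + 2*√(2*w) = -14 + 2*(√2*√w) = -14 + 2*√2*√w)
M(z(4)/326 + 1120/(-770)) - 1*2776484 = (-14 + 2*√2*√((-1 + 4)/326 + 1120/(-770))) - 1*2776484 = (-14 + 2*√2*√(3*(1/326) + 1120*(-1/770))) - 2776484 = (-14 + 2*√2*√(3/326 - 16/11)) - 2776484 = (-14 + 2*√2*√(-5183/3586)) - 2776484 = (-14 + 2*√2*(I*√18586238/3586)) - 2776484 = (-14 + 2*I*√9293119/1793) - 2776484 = -2776498 + 2*I*√9293119/1793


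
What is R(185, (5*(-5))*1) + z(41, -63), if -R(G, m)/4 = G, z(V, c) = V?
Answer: -699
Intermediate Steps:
R(G, m) = -4*G
R(185, (5*(-5))*1) + z(41, -63) = -4*185 + 41 = -740 + 41 = -699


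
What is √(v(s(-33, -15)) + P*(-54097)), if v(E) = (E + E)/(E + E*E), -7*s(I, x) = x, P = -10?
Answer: √65457447/11 ≈ 735.51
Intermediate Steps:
s(I, x) = -x/7
v(E) = 2*E/(E + E²) (v(E) = (2*E)/(E + E²) = 2*E/(E + E²))
√(v(s(-33, -15)) + P*(-54097)) = √(2/(1 - ⅐*(-15)) - 10*(-54097)) = √(2/(1 + 15/7) + 540970) = √(2/(22/7) + 540970) = √(2*(7/22) + 540970) = √(7/11 + 540970) = √(5950677/11) = √65457447/11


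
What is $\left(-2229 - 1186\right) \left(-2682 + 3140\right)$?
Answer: $-1564070$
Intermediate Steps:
$\left(-2229 - 1186\right) \left(-2682 + 3140\right) = \left(-3415\right) 458 = -1564070$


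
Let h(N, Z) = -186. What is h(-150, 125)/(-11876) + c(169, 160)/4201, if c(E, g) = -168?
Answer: -606891/24945538 ≈ -0.024329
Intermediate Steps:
h(-150, 125)/(-11876) + c(169, 160)/4201 = -186/(-11876) - 168/4201 = -186*(-1/11876) - 168*1/4201 = 93/5938 - 168/4201 = -606891/24945538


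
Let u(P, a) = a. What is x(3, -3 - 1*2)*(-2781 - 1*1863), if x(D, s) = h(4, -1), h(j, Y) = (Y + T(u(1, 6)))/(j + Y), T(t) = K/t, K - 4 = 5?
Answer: -774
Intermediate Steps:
K = 9 (K = 4 + 5 = 9)
T(t) = 9/t
h(j, Y) = (3/2 + Y)/(Y + j) (h(j, Y) = (Y + 9/6)/(j + Y) = (Y + 9*(1/6))/(Y + j) = (Y + 3/2)/(Y + j) = (3/2 + Y)/(Y + j))
x(D, s) = 1/6 (x(D, s) = (3/2 - 1)/(-1 + 4) = (1/2)/3 = (1/3)*(1/2) = 1/6)
x(3, -3 - 1*2)*(-2781 - 1*1863) = (-2781 - 1*1863)/6 = (-2781 - 1863)/6 = (1/6)*(-4644) = -774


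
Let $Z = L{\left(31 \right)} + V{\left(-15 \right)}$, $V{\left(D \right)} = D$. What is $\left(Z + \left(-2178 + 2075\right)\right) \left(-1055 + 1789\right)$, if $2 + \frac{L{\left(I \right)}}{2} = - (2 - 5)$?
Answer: $-85144$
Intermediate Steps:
$L{\left(I \right)} = 2$ ($L{\left(I \right)} = -4 + 2 \left(- (2 - 5)\right) = -4 + 2 \left(\left(-1\right) \left(-3\right)\right) = -4 + 2 \cdot 3 = -4 + 6 = 2$)
$Z = -13$ ($Z = 2 - 15 = -13$)
$\left(Z + \left(-2178 + 2075\right)\right) \left(-1055 + 1789\right) = \left(-13 + \left(-2178 + 2075\right)\right) \left(-1055 + 1789\right) = \left(-13 - 103\right) 734 = \left(-116\right) 734 = -85144$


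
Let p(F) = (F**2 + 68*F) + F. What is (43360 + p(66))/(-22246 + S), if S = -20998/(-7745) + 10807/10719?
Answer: -4339385096850/1846524221353 ≈ -2.3500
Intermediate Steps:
p(F) = F**2 + 69*F
S = 308777777/83018655 (S = -20998*(-1/7745) + 10807*(1/10719) = 20998/7745 + 10807/10719 = 308777777/83018655 ≈ 3.7194)
(43360 + p(66))/(-22246 + S) = (43360 + 66*(69 + 66))/(-22246 + 308777777/83018655) = (43360 + 66*135)/(-1846524221353/83018655) = (43360 + 8910)*(-83018655/1846524221353) = 52270*(-83018655/1846524221353) = -4339385096850/1846524221353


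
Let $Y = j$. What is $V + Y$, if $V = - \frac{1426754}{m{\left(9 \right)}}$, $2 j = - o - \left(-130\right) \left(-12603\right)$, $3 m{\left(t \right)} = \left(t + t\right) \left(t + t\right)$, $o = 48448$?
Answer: $- \frac{46258003}{54} \approx -8.5663 \cdot 10^{5}$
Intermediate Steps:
$m{\left(t \right)} = \frac{4 t^{2}}{3}$ ($m{\left(t \right)} = \frac{\left(t + t\right) \left(t + t\right)}{3} = \frac{2 t 2 t}{3} = \frac{4 t^{2}}{3}$)
$j = -843419$ ($j = \frac{\left(-1\right) 48448 - \left(-130\right) \left(-12603\right)}{2} = \frac{-48448 - 1638390}{2} = \frac{1}{2} \left(-1686838\right) = -843419$)
$Y = -843419$
$V = - \frac{713377}{54}$ ($V = - \frac{1426754}{\frac{4}{3} \cdot 9^{2}} = - \frac{1426754}{\frac{4}{3} \cdot 81} = - \frac{1426754}{108} = \left(-1426754\right) \frac{1}{108} = - \frac{713377}{54} \approx -13211.0$)
$V + Y = - \frac{713377}{54} - 843419 = - \frac{46258003}{54}$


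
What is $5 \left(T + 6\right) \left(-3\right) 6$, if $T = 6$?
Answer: $-1080$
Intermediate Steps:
$5 \left(T + 6\right) \left(-3\right) 6 = 5 \left(6 + 6\right) \left(-3\right) 6 = 5 \cdot 12 \left(-3\right) 6 = 5 \left(-36\right) 6 = \left(-180\right) 6 = -1080$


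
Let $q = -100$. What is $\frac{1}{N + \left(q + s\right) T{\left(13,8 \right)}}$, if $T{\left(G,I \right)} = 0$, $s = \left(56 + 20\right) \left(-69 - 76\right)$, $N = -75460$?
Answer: $- \frac{1}{75460} \approx -1.3252 \cdot 10^{-5}$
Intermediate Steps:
$s = -11020$ ($s = 76 \left(-145\right) = -11020$)
$\frac{1}{N + \left(q + s\right) T{\left(13,8 \right)}} = \frac{1}{-75460 + \left(-100 - 11020\right) 0} = \frac{1}{-75460 - 0} = \frac{1}{-75460 + 0} = \frac{1}{-75460} = - \frac{1}{75460}$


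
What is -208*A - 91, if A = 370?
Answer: -77051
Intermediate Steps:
-208*A - 91 = -208*370 - 91 = -76960 - 91 = -77051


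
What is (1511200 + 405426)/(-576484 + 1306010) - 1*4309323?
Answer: -1571880627136/364763 ≈ -4.3093e+6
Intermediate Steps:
(1511200 + 405426)/(-576484 + 1306010) - 1*4309323 = 1916626/729526 - 4309323 = 1916626*(1/729526) - 4309323 = 958313/364763 - 4309323 = -1571880627136/364763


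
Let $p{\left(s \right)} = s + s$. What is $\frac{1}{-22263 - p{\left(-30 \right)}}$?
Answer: $- \frac{1}{22203} \approx -4.5039 \cdot 10^{-5}$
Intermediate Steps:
$p{\left(s \right)} = 2 s$
$\frac{1}{-22263 - p{\left(-30 \right)}} = \frac{1}{-22263 - 2 \left(-30\right)} = \frac{1}{-22263 - -60} = \frac{1}{-22263 + 60} = \frac{1}{-22203} = - \frac{1}{22203}$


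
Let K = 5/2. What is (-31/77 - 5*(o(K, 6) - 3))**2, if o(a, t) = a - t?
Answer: 24433249/23716 ≈ 1030.2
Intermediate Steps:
K = 5/2 (K = 5*(1/2) = 5/2 ≈ 2.5000)
(-31/77 - 5*(o(K, 6) - 3))**2 = (-31/77 - 5*((5/2 - 1*6) - 3))**2 = (-31*1/77 - 5*((5/2 - 6) - 3))**2 = (-31/77 - 5*(-7/2 - 3))**2 = (-31/77 - 5*(-13/2))**2 = (-31/77 + 65/2)**2 = (4943/154)**2 = 24433249/23716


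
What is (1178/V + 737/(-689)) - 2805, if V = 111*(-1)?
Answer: -215417044/76479 ≈ -2816.7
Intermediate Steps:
V = -111
(1178/V + 737/(-689)) - 2805 = (1178/(-111) + 737/(-689)) - 2805 = (1178*(-1/111) + 737*(-1/689)) - 2805 = (-1178/111 - 737/689) - 2805 = -893449/76479 - 2805 = -215417044/76479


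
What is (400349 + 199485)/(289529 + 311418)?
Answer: 599834/600947 ≈ 0.99815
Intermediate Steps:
(400349 + 199485)/(289529 + 311418) = 599834/600947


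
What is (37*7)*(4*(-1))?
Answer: -1036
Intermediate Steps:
(37*7)*(4*(-1)) = 259*(-4) = -1036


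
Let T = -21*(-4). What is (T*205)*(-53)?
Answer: -912660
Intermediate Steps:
T = 84
(T*205)*(-53) = (84*205)*(-53) = 17220*(-53) = -912660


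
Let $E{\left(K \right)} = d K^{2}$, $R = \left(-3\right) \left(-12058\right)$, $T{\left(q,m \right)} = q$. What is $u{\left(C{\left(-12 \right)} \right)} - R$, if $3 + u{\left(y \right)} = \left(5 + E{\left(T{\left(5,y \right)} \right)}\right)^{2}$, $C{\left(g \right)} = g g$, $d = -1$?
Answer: $-35777$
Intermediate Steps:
$C{\left(g \right)} = g^{2}$
$R = 36174$
$E{\left(K \right)} = - K^{2}$
$u{\left(y \right)} = 397$ ($u{\left(y \right)} = -3 + \left(5 - 5^{2}\right)^{2} = -3 + \left(5 - 25\right)^{2} = -3 + \left(-20\right)^{2} = -3 + 400 = 397$)
$u{\left(C{\left(-12 \right)} \right)} - R = 397 - 36174 = -35777$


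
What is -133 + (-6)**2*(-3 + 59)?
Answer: 1883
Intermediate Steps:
-133 + (-6)**2*(-3 + 59) = -133 + 36*56 = -133 + 2016 = 1883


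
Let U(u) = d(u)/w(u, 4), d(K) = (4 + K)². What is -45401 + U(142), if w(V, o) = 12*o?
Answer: -539483/12 ≈ -44957.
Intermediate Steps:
U(u) = (4 + u)²/48 (U(u) = (4 + u)²/((12*4)) = (4 + u)²/48)
-45401 + U(142) = -45401 + (4 + 142)²/48 = -45401 + (1/48)*146² = -45401 + (1/48)*21316 = -45401 + 5329/12 = -539483/12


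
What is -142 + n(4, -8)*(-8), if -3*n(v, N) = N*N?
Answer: 86/3 ≈ 28.667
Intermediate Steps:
n(v, N) = -N²/3 (n(v, N) = -N*N/3 = -N²/3)
-142 + n(4, -8)*(-8) = -142 - ⅓*(-8)²*(-8) = -142 - ⅓*64*(-8) = -142 - 64/3*(-8) = -142 + 512/3 = 86/3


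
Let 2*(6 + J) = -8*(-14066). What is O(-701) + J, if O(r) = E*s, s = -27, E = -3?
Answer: 56339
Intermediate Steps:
J = 56258 (J = -6 + (-8*(-14066))/2 = -6 + (½)*112528 = -6 + 56264 = 56258)
O(r) = 81 (O(r) = -3*(-27) = 81)
O(-701) + J = 81 + 56258 = 56339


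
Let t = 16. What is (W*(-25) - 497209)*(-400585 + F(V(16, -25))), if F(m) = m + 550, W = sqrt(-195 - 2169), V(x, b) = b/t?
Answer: 3182428467265/16 + 160014625*I*sqrt(591)/8 ≈ 1.989e+11 + 4.8625e+8*I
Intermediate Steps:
V(x, b) = b/16
W = 2*I*sqrt(591) (W = sqrt(-2364) = 2*I*sqrt(591) ≈ 48.621*I)
F(m) = 550 + m
(W*(-25) - 497209)*(-400585 + F(V(16, -25))) = ((2*I*sqrt(591))*(-25) - 497209)*(-400585 + (550 + (1/16)*(-25))) = (-50*I*sqrt(591) - 497209)*(-400585 + (550 - 25/16)) = (-497209 - 50*I*sqrt(591))*(-400585 + 8775/16) = (-497209 - 50*I*sqrt(591))*(-6400585/16) = 3182428467265/16 + 160014625*I*sqrt(591)/8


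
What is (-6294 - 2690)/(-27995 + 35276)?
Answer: -8984/7281 ≈ -1.2339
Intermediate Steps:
(-6294 - 2690)/(-27995 + 35276) = -8984/7281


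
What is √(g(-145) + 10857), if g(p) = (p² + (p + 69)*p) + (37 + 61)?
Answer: 10*√430 ≈ 207.36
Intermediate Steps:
g(p) = 98 + p² + p*(69 + p) (g(p) = (p² + (69 + p)*p) + 98 = (p² + p*(69 + p)) + 98 = 98 + p² + p*(69 + p))
√(g(-145) + 10857) = √((98 + 2*(-145)² + 69*(-145)) + 10857) = √((98 + 2*21025 - 10005) + 10857) = √((98 + 42050 - 10005) + 10857) = √(32143 + 10857) = √43000 = 10*√430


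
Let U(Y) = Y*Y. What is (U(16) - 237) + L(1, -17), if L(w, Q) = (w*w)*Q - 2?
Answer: 0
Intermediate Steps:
U(Y) = Y**2
L(w, Q) = -2 + Q*w**2 (L(w, Q) = w**2*Q - 2 = Q*w**2 - 2 = -2 + Q*w**2)
(U(16) - 237) + L(1, -17) = (16**2 - 237) + (-2 - 17*1**2) = (256 - 237) + (-2 - 17*1) = 19 + (-2 - 17) = 19 - 19 = 0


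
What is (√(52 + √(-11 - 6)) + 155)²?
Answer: (155 + √(52 + I*√17))² ≈ 26314.0 + 92.68*I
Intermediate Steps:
(√(52 + √(-11 - 6)) + 155)² = (√(52 + √(-17)) + 155)² = (√(52 + I*√17) + 155)² = (155 + √(52 + I*√17))²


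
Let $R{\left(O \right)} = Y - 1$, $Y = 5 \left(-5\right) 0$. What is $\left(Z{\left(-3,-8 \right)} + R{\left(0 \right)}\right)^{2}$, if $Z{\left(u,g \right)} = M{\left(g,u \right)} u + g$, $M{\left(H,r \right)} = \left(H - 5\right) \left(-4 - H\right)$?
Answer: $21609$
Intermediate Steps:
$M{\left(H,r \right)} = \left(-5 + H\right) \left(-4 - H\right)$
$Z{\left(u,g \right)} = g + u \left(20 + g - g^{2}\right)$ ($Z{\left(u,g \right)} = \left(20 + g - g^{2}\right) u + g = u \left(20 + g - g^{2}\right) + g = g + u \left(20 + g - g^{2}\right)$)
$Y = 0$ ($Y = \left(-25\right) 0 = 0$)
$R{\left(O \right)} = -1$ ($R{\left(O \right)} = 0 - 1 = -1$)
$\left(Z{\left(-3,-8 \right)} + R{\left(0 \right)}\right)^{2} = \left(\left(-8 - 3 \left(20 - 8 - \left(-8\right)^{2}\right)\right) - 1\right)^{2} = \left(\left(-8 - 3 \left(20 - 8 - 64\right)\right) - 1\right)^{2} = \left(\left(-8 - -156\right) - 1\right)^{2} = \left(\left(-8 + 156\right) - 1\right)^{2} = \left(148 - 1\right)^{2} = 147^{2} = 21609$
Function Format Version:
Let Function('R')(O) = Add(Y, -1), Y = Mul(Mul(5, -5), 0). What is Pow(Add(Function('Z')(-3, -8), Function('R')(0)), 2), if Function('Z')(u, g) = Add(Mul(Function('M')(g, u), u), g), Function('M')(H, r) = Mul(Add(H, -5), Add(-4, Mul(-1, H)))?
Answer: 21609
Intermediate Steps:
Function('M')(H, r) = Mul(Add(-5, H), Add(-4, Mul(-1, H)))
Function('Z')(u, g) = Add(g, Mul(u, Add(20, g, Mul(-1, Pow(g, 2))))) (Function('Z')(u, g) = Add(Mul(Add(20, g, Mul(-1, Pow(g, 2))), u), g) = Add(Mul(u, Add(20, g, Mul(-1, Pow(g, 2)))), g) = Add(g, Mul(u, Add(20, g, Mul(-1, Pow(g, 2))))))
Y = 0 (Y = Mul(-25, 0) = 0)
Function('R')(O) = -1 (Function('R')(O) = Add(0, -1) = -1)
Pow(Add(Function('Z')(-3, -8), Function('R')(0)), 2) = Pow(Add(Add(-8, Mul(-3, Add(20, -8, Mul(-1, Pow(-8, 2))))), -1), 2) = Pow(Add(Add(-8, Mul(-3, Add(20, -8, Mul(-1, 64)))), -1), 2) = Pow(Add(Add(-8, Mul(-3, Add(20, -8, -64))), -1), 2) = Pow(Add(Add(-8, Mul(-3, -52)), -1), 2) = Pow(Add(Add(-8, 156), -1), 2) = Pow(Add(148, -1), 2) = Pow(147, 2) = 21609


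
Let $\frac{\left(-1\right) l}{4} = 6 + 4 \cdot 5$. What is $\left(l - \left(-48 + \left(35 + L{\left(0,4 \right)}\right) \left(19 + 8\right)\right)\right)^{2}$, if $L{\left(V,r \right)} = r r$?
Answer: $2053489$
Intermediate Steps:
$l = -104$ ($l = - 4 \left(6 + 4 \cdot 5\right) = - 4 \left(6 + 20\right) = \left(-4\right) 26 = -104$)
$L{\left(V,r \right)} = r^{2}$
$\left(l - \left(-48 + \left(35 + L{\left(0,4 \right)}\right) \left(19 + 8\right)\right)\right)^{2} = \left(-104 + \left(48 - \left(35 + 4^{2}\right) \left(19 + 8\right)\right)\right)^{2} = \left(-104 + \left(48 - \left(35 + 16\right) 27\right)\right)^{2} = \left(-104 + \left(48 - 51 \cdot 27\right)\right)^{2} = \left(-104 + \left(48 - 1377\right)\right)^{2} = \left(-104 - 1329\right)^{2} = \left(-1433\right)^{2} = 2053489$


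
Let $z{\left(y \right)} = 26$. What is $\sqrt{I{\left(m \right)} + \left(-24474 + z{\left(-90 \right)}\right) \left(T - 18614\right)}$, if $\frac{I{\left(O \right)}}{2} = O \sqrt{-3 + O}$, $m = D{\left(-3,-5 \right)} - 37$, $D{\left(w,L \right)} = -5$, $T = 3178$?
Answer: $2 \sqrt{94344832 - 63 i \sqrt{5}} \approx 19426.0 - 0.014503 i$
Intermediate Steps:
$m = -42$ ($m = -5 - 37 = -42$)
$I{\left(O \right)} = 2 O \sqrt{-3 + O}$
$\sqrt{I{\left(m \right)} + \left(-24474 + z{\left(-90 \right)}\right) \left(T - 18614\right)} = \sqrt{2 \left(-42\right) \sqrt{-3 - 42} + \left(-24474 + 26\right) \left(3178 - 18614\right)} = \sqrt{2 \left(-42\right) \sqrt{-45} - -377379328} = \sqrt{2 \left(-42\right) 3 i \sqrt{5} + 377379328} = \sqrt{- 252 i \sqrt{5} + 377379328} = \sqrt{377379328 - 252 i \sqrt{5}}$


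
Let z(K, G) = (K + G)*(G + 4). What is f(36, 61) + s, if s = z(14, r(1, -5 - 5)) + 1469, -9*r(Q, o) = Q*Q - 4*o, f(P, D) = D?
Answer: 123505/81 ≈ 1524.8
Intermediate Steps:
r(Q, o) = -Q**2/9 + 4*o/9 (r(Q, o) = -(Q*Q - 4*o)/9 = -(Q**2 - 4*o)/9 = -Q**2/9 + 4*o/9)
z(K, G) = (4 + G)*(G + K) (z(K, G) = (G + K)*(4 + G) = (4 + G)*(G + K))
s = 118564/81 (s = ((-1/9*1**2 + 4*(-5 - 5)/9)**2 + 4*(-1/9*1**2 + 4*(-5 - 5)/9) + 4*14 + (-1/9*1**2 + 4*(-5 - 5)/9)*14) + 1469 = ((-1/9*1 + (4/9)*(-10))**2 + 4*(-1/9*1 + (4/9)*(-10)) + 56 + (-1/9*1 + (4/9)*(-10))*14) + 1469 = ((-1/9 - 40/9)**2 + 4*(-1/9 - 40/9) + 56 + (-1/9 - 40/9)*14) + 1469 = ((-41/9)**2 + 4*(-41/9) + 56 - 41/9*14) + 1469 = (1681/81 - 164/9 + 56 - 574/9) + 1469 = -425/81 + 1469 = 118564/81 ≈ 1463.8)
f(36, 61) + s = 61 + 118564/81 = 123505/81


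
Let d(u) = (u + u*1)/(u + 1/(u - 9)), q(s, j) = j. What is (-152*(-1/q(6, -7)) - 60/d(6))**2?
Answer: 1104601/441 ≈ 2504.8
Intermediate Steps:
d(u) = 2*u/(u + 1/(-9 + u)) (d(u) = (u + u)/(u + 1/(-9 + u)) = (2*u)/(u + 1/(-9 + u)) = 2*u/(u + 1/(-9 + u)))
(-152*(-1/q(6, -7)) - 60/d(6))**2 = (-152/((-7*(-1))) - 60*(1 + 6**2 - 9*6)/(12*(-9 + 6)))**2 = (-152/7 - 60/(2*6*(-3)/(1 + 36 - 54)))**2 = (-152*1/7 - 60/(2*6*(-3)/(-17)))**2 = (-152/7 - 60/(2*6*(-1/17)*(-3)))**2 = (-152/7 - 60/36/17)**2 = (-152/7 - 60*17/36)**2 = (-152/7 - 85/3)**2 = (-1051/21)**2 = 1104601/441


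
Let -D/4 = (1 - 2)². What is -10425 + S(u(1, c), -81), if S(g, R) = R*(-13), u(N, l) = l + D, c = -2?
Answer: -9372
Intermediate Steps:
D = -4 (D = -4*(1 - 2)² = -4*(-1)² = -4*1 = -4)
u(N, l) = -4 + l (u(N, l) = l - 4 = -4 + l)
S(g, R) = -13*R
-10425 + S(u(1, c), -81) = -10425 - 13*(-81) = -10425 + 1053 = -9372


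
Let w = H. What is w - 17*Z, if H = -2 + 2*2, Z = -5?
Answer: 87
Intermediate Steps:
H = 2 (H = -2 + 4 = 2)
w = 2
w - 17*Z = 2 - 17*(-5) = 2 + 85 = 87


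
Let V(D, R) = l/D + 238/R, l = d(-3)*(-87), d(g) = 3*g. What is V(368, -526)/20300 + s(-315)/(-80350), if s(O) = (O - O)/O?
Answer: 162137/1964715200 ≈ 8.2524e-5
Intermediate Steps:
s(O) = 0 (s(O) = 0/O = 0)
l = 783 (l = (3*(-3))*(-87) = -9*(-87) = 783)
V(D, R) = 238/R + 783/D (V(D, R) = 783/D + 238/R = 238/R + 783/D)
V(368, -526)/20300 + s(-315)/(-80350) = (238/(-526) + 783/368)/20300 + 0/(-80350) = (238*(-1/526) + 783*(1/368))*(1/20300) + 0*(-1/80350) = (-119/263 + 783/368)*(1/20300) + 0 = (162137/96784)*(1/20300) + 0 = 162137/1964715200 + 0 = 162137/1964715200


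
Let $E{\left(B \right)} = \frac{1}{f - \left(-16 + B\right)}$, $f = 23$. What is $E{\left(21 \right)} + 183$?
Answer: $\frac{3295}{18} \approx 183.06$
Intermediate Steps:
$E{\left(B \right)} = \frac{1}{39 - B}$ ($E{\left(B \right)} = \frac{1}{23 - \left(-16 + B\right)} = \frac{1}{39 - B}$)
$E{\left(21 \right)} + 183 = \frac{1}{39 - 21} + 183 = \frac{1}{18} + 183 = \frac{3295}{18}$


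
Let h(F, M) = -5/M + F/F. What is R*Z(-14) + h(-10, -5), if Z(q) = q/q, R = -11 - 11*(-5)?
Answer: 46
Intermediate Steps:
h(F, M) = 1 - 5/M (h(F, M) = -5/M + 1 = 1 - 5/M)
R = 44 (R = -11 + 55 = 44)
Z(q) = 1
R*Z(-14) + h(-10, -5) = 44*1 + (-5 - 5)/(-5) = 44 - ⅕*(-10) = 44 + 2 = 46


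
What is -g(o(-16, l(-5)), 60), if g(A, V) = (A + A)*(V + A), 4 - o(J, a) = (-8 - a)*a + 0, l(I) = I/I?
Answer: -1898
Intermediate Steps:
l(I) = 1
o(J, a) = 4 - a*(-8 - a) (o(J, a) = 4 - ((-8 - a)*a + 0) = 4 - (a*(-8 - a) + 0) = 4 - a*(-8 - a))
g(A, V) = 2*A*(A + V) (g(A, V) = (2*A)*(A + V) = 2*A*(A + V))
-g(o(-16, l(-5)), 60) = -2*(4 + 1² + 8*1)*((4 + 1² + 8*1) + 60) = -2*(4 + 1 + 8)*((4 + 1 + 8) + 60) = -2*13*(13 + 60) = -2*13*73 = -1*1898 = -1898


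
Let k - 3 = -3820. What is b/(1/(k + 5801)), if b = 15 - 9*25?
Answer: -416640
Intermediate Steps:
k = -3817 (k = 3 - 3820 = -3817)
b = -210 (b = 15 - 225 = -210)
b/(1/(k + 5801)) = -210/(1/(-3817 + 5801)) = -210/(1/1984) = -210/1/1984 = -210*1984 = -416640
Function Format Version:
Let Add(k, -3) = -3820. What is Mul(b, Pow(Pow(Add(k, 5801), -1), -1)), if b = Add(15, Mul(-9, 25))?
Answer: -416640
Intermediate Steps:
k = -3817 (k = Add(3, -3820) = -3817)
b = -210 (b = Add(15, -225) = -210)
Mul(b, Pow(Pow(Add(k, 5801), -1), -1)) = Mul(-210, Pow(Pow(Add(-3817, 5801), -1), -1)) = Mul(-210, Pow(Pow(1984, -1), -1)) = Mul(-210, Pow(Rational(1, 1984), -1)) = Mul(-210, 1984) = -416640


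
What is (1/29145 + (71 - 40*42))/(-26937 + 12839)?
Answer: 23447152/205443105 ≈ 0.11413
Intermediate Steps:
(1/29145 + (71 - 40*42))/(-26937 + 12839) = (1/29145 + (71 - 1680))/(-14098) = (1/29145 - 1609)*(-1/14098) = -46894304/29145*(-1/14098) = 23447152/205443105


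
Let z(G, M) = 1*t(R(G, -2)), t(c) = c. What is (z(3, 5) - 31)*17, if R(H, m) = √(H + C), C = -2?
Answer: -510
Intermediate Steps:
R(H, m) = √(-2 + H) (R(H, m) = √(H - 2) = √(-2 + H))
z(G, M) = √(-2 + G) (z(G, M) = 1*√(-2 + G) = √(-2 + G))
(z(3, 5) - 31)*17 = (√(-2 + 3) - 31)*17 = (√1 - 31)*17 = (1 - 31)*17 = -30*17 = -510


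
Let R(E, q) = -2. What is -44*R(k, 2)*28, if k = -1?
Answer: 2464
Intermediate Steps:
-44*R(k, 2)*28 = -44*(-2)*28 = 88*28 = 2464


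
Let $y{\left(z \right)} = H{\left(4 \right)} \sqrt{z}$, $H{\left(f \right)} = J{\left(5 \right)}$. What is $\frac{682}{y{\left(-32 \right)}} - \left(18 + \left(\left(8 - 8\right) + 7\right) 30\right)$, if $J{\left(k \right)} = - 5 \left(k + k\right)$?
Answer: $-228 + \frac{341 i \sqrt{2}}{200} \approx -228.0 + 2.4112 i$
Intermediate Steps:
$J{\left(k \right)} = - 10 k$ ($J{\left(k \right)} = - 5 \cdot 2 k = - 10 k$)
$H{\left(f \right)} = -50$ ($H{\left(f \right)} = \left(-10\right) 5 = -50$)
$y{\left(z \right)} = - 50 \sqrt{z}$
$\frac{682}{y{\left(-32 \right)}} - \left(18 + \left(\left(8 - 8\right) + 7\right) 30\right) = \frac{682}{\left(-50\right) \sqrt{-32}} - \left(18 + \left(\left(8 - 8\right) + 7\right) 30\right) = \frac{682}{\left(-50\right) 4 i \sqrt{2}} - \left(18 + \left(0 + 7\right) 30\right) = \frac{682}{\left(-200\right) i \sqrt{2}} - \left(18 + 7 \cdot 30\right) = 682 \frac{i \sqrt{2}}{400} - \left(18 + 210\right) = \frac{341 i \sqrt{2}}{200} - 228 = -228 + \frac{341 i \sqrt{2}}{200}$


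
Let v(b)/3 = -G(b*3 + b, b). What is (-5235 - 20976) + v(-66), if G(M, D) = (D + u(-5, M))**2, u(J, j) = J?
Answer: -41334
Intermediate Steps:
G(M, D) = (-5 + D)**2 (G(M, D) = (D - 5)**2 = (-5 + D)**2)
v(b) = -3*(-5 + b)**2 (v(b) = 3*(-(-5 + b)**2) = -3*(-5 + b)**2)
(-5235 - 20976) + v(-66) = (-5235 - 20976) - 3*(-5 - 66)**2 = -26211 - 3*(-71)**2 = -26211 - 3*5041 = -26211 - 15123 = -41334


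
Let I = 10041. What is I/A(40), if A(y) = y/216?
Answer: 271107/5 ≈ 54221.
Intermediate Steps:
A(y) = y/216 (A(y) = y*(1/216) = y/216)
I/A(40) = 10041/(((1/216)*40)) = 10041/(5/27) = 10041*(27/5) = 271107/5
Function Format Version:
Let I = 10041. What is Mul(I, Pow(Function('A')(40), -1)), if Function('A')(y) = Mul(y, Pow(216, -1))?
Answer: Rational(271107, 5) ≈ 54221.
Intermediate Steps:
Function('A')(y) = Mul(Rational(1, 216), y) (Function('A')(y) = Mul(y, Rational(1, 216)) = Mul(Rational(1, 216), y))
Mul(I, Pow(Function('A')(40), -1)) = Mul(10041, Pow(Mul(Rational(1, 216), 40), -1)) = Mul(10041, Pow(Rational(5, 27), -1)) = Mul(10041, Rational(27, 5)) = Rational(271107, 5)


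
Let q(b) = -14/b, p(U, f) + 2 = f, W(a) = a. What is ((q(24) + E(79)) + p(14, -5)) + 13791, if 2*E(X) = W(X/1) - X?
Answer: 165401/12 ≈ 13783.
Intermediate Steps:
p(U, f) = -2 + f
E(X) = 0 (E(X) = (X/1 - X)/2 = (X*1 - X)/2 = (X - X)/2 = (½)*0 = 0)
((q(24) + E(79)) + p(14, -5)) + 13791 = ((-14/24 + 0) + (-2 - 5)) + 13791 = ((-14*1/24 + 0) - 7) + 13791 = ((-7/12 + 0) - 7) + 13791 = (-7/12 - 7) + 13791 = -91/12 + 13791 = 165401/12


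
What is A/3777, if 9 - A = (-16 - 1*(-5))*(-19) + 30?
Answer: -230/3777 ≈ -0.060895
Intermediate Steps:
A = -230 (A = 9 - ((-16 - 1*(-5))*(-19) + 30) = 9 - ((-16 + 5)*(-19) + 30) = 9 - (-11*(-19) + 30) = 9 - (209 + 30) = 9 - 1*239 = 9 - 239 = -230)
A/3777 = -230/3777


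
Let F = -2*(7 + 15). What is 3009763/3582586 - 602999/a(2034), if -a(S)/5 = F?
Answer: -1079816813777/394084460 ≈ -2740.1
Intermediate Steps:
F = -44 (F = -2*22 = -44)
a(S) = 220 (a(S) = -5*(-44) = 220)
3009763/3582586 - 602999/a(2034) = 3009763/3582586 - 602999/220 = -1079816813777/394084460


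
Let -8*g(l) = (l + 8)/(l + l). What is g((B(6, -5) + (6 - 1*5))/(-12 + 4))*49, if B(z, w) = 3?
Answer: 735/16 ≈ 45.938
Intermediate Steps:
g(l) = -(8 + l)/(16*l) (g(l) = -(l + 8)/(8*(l + l)) = -(8 + l)/(8*(2*l)) = -(8 + l)*1/(2*l)/8 = -(8 + l)/(16*l))
g((B(6, -5) + (6 - 1*5))/(-12 + 4))*49 = ((-8 - (3 + (6 - 1*5))/(-12 + 4))/(16*(((3 + (6 - 1*5))/(-12 + 4)))))*49 = ((-8 - (3 + (6 - 5))/(-8))/(16*(((3 + (6 - 5))/(-8)))))*49 = ((-8 - (3 + 1)*(-1)/8)/(16*(((3 + 1)*(-⅛)))))*49 = ((-8 - 4*(-1)/8)/(16*((4*(-⅛)))))*49 = ((-8 - 1*(-½))/(16*(-½)))*49 = ((1/16)*(-2)*(-8 + ½))*49 = ((1/16)*(-2)*(-15/2))*49 = (15/16)*49 = 735/16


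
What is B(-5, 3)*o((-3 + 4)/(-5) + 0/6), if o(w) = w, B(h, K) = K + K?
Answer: -6/5 ≈ -1.2000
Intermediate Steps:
B(h, K) = 2*K
B(-5, 3)*o((-3 + 4)/(-5) + 0/6) = (2*3)*((-3 + 4)/(-5) + 0/6) = 6*(1*(-⅕) + 0*(⅙)) = 6*(-⅕ + 0) = 6*(-⅕) = -6/5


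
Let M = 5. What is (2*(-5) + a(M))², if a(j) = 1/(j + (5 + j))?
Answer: 22201/225 ≈ 98.671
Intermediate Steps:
a(j) = 1/(5 + 2*j)
(2*(-5) + a(M))² = (2*(-5) + 1/(5 + 2*5))² = (-10 + 1/(5 + 10))² = (-10 + 1/15)² = (-149/15)² = 22201/225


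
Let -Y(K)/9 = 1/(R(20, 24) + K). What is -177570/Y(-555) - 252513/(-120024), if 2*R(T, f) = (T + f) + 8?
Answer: -139190071063/13336 ≈ -1.0437e+7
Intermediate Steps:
R(T, f) = 4 + T/2 + f/2 (R(T, f) = ((T + f) + 8)/2 = (8 + T + f)/2 = 4 + T/2 + f/2)
Y(K) = -9/(26 + K) (Y(K) = -9/((4 + (1/2)*20 + (1/2)*24) + K) = -9/((4 + 10 + 12) + K) = -9/(26 + K))
-177570/Y(-555) - 252513/(-120024) = -177570/((-9/(26 - 555))) - 252513/(-120024) = -177570/((-9/(-529))) - 252513*(-1/120024) = -177570/((-9*(-1/529))) + 28057/13336 = -177570/9/529 + 28057/13336 = -177570*529/9 + 28057/13336 = -10437170 + 28057/13336 = -139190071063/13336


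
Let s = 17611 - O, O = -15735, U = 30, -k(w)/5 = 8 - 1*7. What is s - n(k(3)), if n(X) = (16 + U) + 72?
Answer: 33228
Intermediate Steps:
k(w) = -5 (k(w) = -5*(8 - 1*7) = -5*(8 - 7) = -5*1 = -5)
n(X) = 118 (n(X) = (16 + 30) + 72 = 46 + 72 = 118)
s = 33346 (s = 17611 - 1*(-15735) = 17611 + 15735 = 33346)
s - n(k(3)) = 33346 - 1*118 = 33346 - 118 = 33228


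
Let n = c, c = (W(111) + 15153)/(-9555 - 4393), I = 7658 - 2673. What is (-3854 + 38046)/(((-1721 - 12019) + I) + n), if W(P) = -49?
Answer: -119227504/30532461 ≈ -3.9049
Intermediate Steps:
I = 4985
c = -3776/3487 (c = (-49 + 15153)/(-9555 - 4393) = 15104/(-13948) = 15104*(-1/13948) = -3776/3487 ≈ -1.0829)
n = -3776/3487 ≈ -1.0829
(-3854 + 38046)/(((-1721 - 12019) + I) + n) = (-3854 + 38046)/(((-1721 - 12019) + 4985) - 3776/3487) = 34192/((-13740 + 4985) - 3776/3487) = 34192/(-8755 - 3776/3487) = 34192/(-30532461/3487) = 34192*(-3487/30532461) = -119227504/30532461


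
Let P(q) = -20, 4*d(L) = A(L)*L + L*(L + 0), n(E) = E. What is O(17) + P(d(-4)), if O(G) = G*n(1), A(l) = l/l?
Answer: -3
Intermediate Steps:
A(l) = 1
O(G) = G (O(G) = G*1 = G)
d(L) = L/4 + L²/4 (d(L) = (1*L + L*(L + 0))/4 = (L + L*L)/4 = (L + L²)/4 = L/4 + L²/4)
O(17) + P(d(-4)) = 17 - 20 = -3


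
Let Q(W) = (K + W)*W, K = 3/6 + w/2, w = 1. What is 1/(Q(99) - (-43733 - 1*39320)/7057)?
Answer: 7057/69947353 ≈ 0.00010089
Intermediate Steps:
K = 1 (K = 3/6 + 1/2 = 3*(⅙) + 1*(½) = ½ + ½ = 1)
Q(W) = W*(1 + W) (Q(W) = (1 + W)*W = W*(1 + W))
1/(Q(99) - (-43733 - 1*39320)/7057) = 1/(99*(1 + 99) - (-43733 - 1*39320)/7057) = 1/(99*100 - (-43733 - 39320)*(1/7057)) = 1/(9900 - 1*(-83053)*(1/7057)) = 1/(9900 + 83053*(1/7057)) = 1/(9900 + 83053/7057) = 1/(69947353/7057) = 7057/69947353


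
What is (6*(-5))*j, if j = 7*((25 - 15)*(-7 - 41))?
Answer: 100800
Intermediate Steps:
j = -3360 (j = 7*(10*(-48)) = 7*(-480) = -3360)
(6*(-5))*j = (6*(-5))*(-3360) = -30*(-3360) = 100800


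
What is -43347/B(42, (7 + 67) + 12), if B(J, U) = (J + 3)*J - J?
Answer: -14449/616 ≈ -23.456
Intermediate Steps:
B(J, U) = -J + J*(3 + J) (B(J, U) = (3 + J)*J - J = J*(3 + J) - J = -J + J*(3 + J))
-43347/B(42, (7 + 67) + 12) = -43347*1/(42*(2 + 42)) = -43347/(42*44) = -43347/1848 = -43347*1/1848 = -14449/616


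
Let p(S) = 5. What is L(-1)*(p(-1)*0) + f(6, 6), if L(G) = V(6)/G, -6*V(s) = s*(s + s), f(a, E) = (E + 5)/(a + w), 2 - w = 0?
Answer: 11/8 ≈ 1.3750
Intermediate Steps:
w = 2 (w = 2 - 1*0 = 2 + 0 = 2)
f(a, E) = (5 + E)/(2 + a) (f(a, E) = (E + 5)/(a + 2) = (5 + E)/(2 + a))
V(s) = -s²/3 (V(s) = -s*(s + s)/6 = -s*2*s/6 = -s²/3)
L(G) = -12/G (L(G) = (-⅓*6²)/G = (-⅓*36)/G = -12/G)
L(-1)*(p(-1)*0) + f(6, 6) = (-12/(-1))*(5*0) + (5 + 6)/(2 + 6) = -12*(-1)*0 + 11/8 = 12*0 + (⅛)*11 = 0 + 11/8 = 11/8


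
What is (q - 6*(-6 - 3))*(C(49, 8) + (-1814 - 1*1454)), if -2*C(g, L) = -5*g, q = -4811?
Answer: 29926287/2 ≈ 1.4963e+7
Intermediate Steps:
C(g, L) = 5*g/2 (C(g, L) = -(-5)*g/2 = 5*g/2)
(q - 6*(-6 - 3))*(C(49, 8) + (-1814 - 1*1454)) = (-4811 - 6*(-6 - 3))*((5/2)*49 + (-1814 - 1*1454)) = (-4811 - 6*(-9))*(245/2 + (-1814 - 1454)) = (-4811 + 54)*(245/2 - 3268) = -4757*(-6291/2) = 29926287/2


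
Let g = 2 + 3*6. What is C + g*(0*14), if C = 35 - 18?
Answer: 17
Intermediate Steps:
C = 17
g = 20 (g = 2 + 18 = 20)
C + g*(0*14) = 17 + 20*(0*14) = 17 + 20*0 = 17 + 0 = 17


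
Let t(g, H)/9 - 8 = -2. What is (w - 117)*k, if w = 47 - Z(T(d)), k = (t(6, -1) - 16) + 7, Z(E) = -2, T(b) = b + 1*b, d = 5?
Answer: -3060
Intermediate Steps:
t(g, H) = 54 (t(g, H) = 72 + 9*(-2) = 72 - 18 = 54)
T(b) = 2*b (T(b) = b + b = 2*b)
k = 45 (k = (54 - 16) + 7 = 38 + 7 = 45)
w = 49 (w = 47 - 1*(-2) = 47 + 2 = 49)
(w - 117)*k = (49 - 117)*45 = -68*45 = -3060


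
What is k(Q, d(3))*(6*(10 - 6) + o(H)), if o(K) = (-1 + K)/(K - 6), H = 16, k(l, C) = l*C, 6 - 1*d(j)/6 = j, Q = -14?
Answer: -6426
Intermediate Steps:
d(j) = 36 - 6*j
k(l, C) = C*l
o(K) = (-1 + K)/(-6 + K)
k(Q, d(3))*(6*(10 - 6) + o(H)) = ((36 - 6*3)*(-14))*(6*(10 - 6) + (-1 + 16)/(-6 + 16)) = ((36 - 18)*(-14))*(6*4 + 15/10) = (18*(-14))*(24 + (⅒)*15) = -252*(24 + 3/2) = -252*51/2 = -6426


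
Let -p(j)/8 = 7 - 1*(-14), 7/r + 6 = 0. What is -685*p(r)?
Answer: 115080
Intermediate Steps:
r = -7/6 (r = 7/(-6 + 0) = 7/(-6) = 7*(-⅙) = -7/6 ≈ -1.1667)
p(j) = -168 (p(j) = -8*(7 - 1*(-14)) = -8*(7 + 14) = -8*21 = -168)
-685*p(r) = -685*(-168) = 115080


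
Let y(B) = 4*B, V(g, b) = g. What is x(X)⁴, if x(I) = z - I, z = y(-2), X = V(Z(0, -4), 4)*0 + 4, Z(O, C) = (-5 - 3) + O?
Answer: 20736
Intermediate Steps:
Z(O, C) = -8 + O
X = 4 (X = (-8 + 0)*0 + 4 = -8*0 + 4 = 0 + 4 = 4)
z = -8 (z = 4*(-2) = -8)
x(I) = -8 - I
x(X)⁴ = (-8 - 1*4)⁴ = (-8 - 4)⁴ = (-12)⁴ = 20736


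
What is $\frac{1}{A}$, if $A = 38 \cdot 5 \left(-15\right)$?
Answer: $- \frac{1}{2850} \approx -0.00035088$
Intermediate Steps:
$A = -2850$ ($A = 190 \left(-15\right) = -2850$)
$\frac{1}{A} = \frac{1}{-2850} = - \frac{1}{2850}$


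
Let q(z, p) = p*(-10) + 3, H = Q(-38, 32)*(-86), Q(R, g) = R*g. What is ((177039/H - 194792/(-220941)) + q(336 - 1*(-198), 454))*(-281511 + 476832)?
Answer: -974451548703112001/1100244096 ≈ -8.8567e+8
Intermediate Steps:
H = 104576 (H = -38*32*(-86) = -1216*(-86) = 104576)
q(z, p) = 3 - 10*p (q(z, p) = -10*p + 3 = 3 - 10*p)
((177039/H - 194792/(-220941)) + q(336 - 1*(-198), 454))*(-281511 + 476832) = ((177039/104576 - 194792/(-220941)) + (3 - 10*454))*(-281511 + 476832) = ((177039*(1/104576) - 194792*(-1/220941)) + (3 - 4540))*195321 = ((177039/104576 + 194792/220941) - 4537)*195321 = (59485741891/23105126016 - 4537)*195321 = -104768470992701/23105126016*195321 = -974451548703112001/1100244096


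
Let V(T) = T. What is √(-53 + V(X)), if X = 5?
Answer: 4*I*√3 ≈ 6.9282*I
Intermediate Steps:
√(-53 + V(X)) = √(-53 + 5) = √(-48) = 4*I*√3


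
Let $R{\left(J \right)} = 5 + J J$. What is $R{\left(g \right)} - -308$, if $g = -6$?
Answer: $349$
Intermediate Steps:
$R{\left(J \right)} = 5 + J^{2}$
$R{\left(g \right)} - -308 = \left(5 + \left(-6\right)^{2}\right) - -308 = \left(5 + 36\right) + 308 = 41 + 308 = 349$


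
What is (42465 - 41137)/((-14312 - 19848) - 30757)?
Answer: -1328/64917 ≈ -0.020457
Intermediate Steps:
(42465 - 41137)/((-14312 - 19848) - 30757) = 1328/(-34160 - 30757) = 1328/(-64917) = 1328*(-1/64917) = -1328/64917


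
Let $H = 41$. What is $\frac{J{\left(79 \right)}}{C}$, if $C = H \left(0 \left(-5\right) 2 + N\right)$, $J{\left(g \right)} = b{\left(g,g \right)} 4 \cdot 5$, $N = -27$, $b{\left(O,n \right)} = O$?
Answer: $- \frac{1580}{1107} \approx -1.4273$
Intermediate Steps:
$J{\left(g \right)} = 20 g$ ($J{\left(g \right)} = g 4 \cdot 5 = g 20 = 20 g$)
$C = -1107$ ($C = 41 \left(0 \left(-5\right) 2 - 27\right) = 41 \left(0 \cdot 2 - 27\right) = 41 \left(0 - 27\right) = 41 \left(-27\right) = -1107$)
$\frac{J{\left(79 \right)}}{C} = \frac{20 \cdot 79}{-1107} = 1580 \left(- \frac{1}{1107}\right) = - \frac{1580}{1107}$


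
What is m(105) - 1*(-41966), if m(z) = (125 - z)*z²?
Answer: 262466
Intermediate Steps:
m(z) = z²*(125 - z)
m(105) - 1*(-41966) = 105²*(125 - 1*105) - 1*(-41966) = 11025*(125 - 105) + 41966 = 11025*20 + 41966 = 220500 + 41966 = 262466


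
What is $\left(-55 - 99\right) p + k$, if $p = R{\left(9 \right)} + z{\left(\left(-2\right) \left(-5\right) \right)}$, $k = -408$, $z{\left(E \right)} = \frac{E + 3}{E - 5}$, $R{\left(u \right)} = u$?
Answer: $- \frac{10972}{5} \approx -2194.4$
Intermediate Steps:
$z{\left(E \right)} = \frac{3 + E}{-5 + E}$
$p = \frac{58}{5}$ ($p = 9 + \frac{3 - -10}{-5 - -10} = 9 + \frac{3 + 10}{-5 + 10} = 9 + \frac{1}{5} \cdot 13 = 9 + \frac{13}{5} = \frac{58}{5} \approx 11.6$)
$\left(-55 - 99\right) p + k = \left(-55 - 99\right) \frac{58}{5} - 408 = \left(-154\right) \frac{58}{5} - 408 = - \frac{8932}{5} - 408 = - \frac{10972}{5}$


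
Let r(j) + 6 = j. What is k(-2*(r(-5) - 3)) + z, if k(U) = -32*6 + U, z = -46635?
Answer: -46799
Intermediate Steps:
r(j) = -6 + j
k(U) = -192 + U
k(-2*(r(-5) - 3)) + z = (-192 - 2*((-6 - 5) - 3)) - 46635 = (-192 - 2*(-11 - 3)) - 46635 = (-192 - 2*(-14)) - 46635 = (-192 + 28) - 46635 = -164 - 46635 = -46799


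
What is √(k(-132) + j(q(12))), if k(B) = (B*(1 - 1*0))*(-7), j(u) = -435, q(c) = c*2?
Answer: √489 ≈ 22.113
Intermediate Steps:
q(c) = 2*c
k(B) = -7*B (k(B) = (B*(1 + 0))*(-7) = (B*1)*(-7) = B*(-7) = -7*B)
√(k(-132) + j(q(12))) = √(-7*(-132) - 435) = √(924 - 435) = √489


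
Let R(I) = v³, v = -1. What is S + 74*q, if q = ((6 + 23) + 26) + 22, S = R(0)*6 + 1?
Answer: 5693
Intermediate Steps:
R(I) = -1 (R(I) = (-1)³ = -1)
S = -5 (S = -1*6 + 1 = -6 + 1 = -5)
q = 77 (q = (29 + 26) + 22 = 55 + 22 = 77)
S + 74*q = -5 + 74*77 = -5 + 5698 = 5693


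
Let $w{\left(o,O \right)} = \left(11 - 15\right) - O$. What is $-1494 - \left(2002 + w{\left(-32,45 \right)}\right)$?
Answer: $-3447$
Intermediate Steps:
$w{\left(o,O \right)} = -4 - O$ ($w{\left(o,O \right)} = \left(11 - 15\right) - O = -4 - O$)
$-1494 - \left(2002 + w{\left(-32,45 \right)}\right) = -1494 - \left(1998 - 45\right) = -1494 - 1953 = -3447$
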